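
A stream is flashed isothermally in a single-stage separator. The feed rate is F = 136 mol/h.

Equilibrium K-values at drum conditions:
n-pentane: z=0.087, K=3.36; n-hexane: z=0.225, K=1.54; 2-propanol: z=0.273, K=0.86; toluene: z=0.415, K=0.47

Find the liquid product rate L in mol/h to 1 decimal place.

L = 119.6 mol/h

Let β = V/F and solve Σ zᵢ(Kᵢ−1)/(1+β(Kᵢ−1)) = 0.
Check two-phase: ΣzᵢKᵢ = 1.069 > 1 and Σzᵢ/Kᵢ = 1.372 > 1, so g(0) = 0.069 > 0 and g(1) = -0.372 < 0.
Iterate (Newton) starting at β = 0.68:
  β = 0.680: g = -0.2184, g' = -0.398 → β = 0.131
  β = 0.131: g = -0.0051, g' = -0.480 → β = 0.121
Converged at β = 0.121.
Then V = β·F = 0.1207·136 = 16.4 mol/h and L = F − V = 119.6 mol/h.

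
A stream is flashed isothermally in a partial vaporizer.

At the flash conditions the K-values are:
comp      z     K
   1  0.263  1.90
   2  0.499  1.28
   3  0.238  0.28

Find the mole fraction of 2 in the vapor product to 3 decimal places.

y_2 = 0.555

Material balance + equilibrium reduce to Σ zᵢ(Kᵢ−1)/(1+β(Kᵢ−1)) = 0.
g(0) = ΣzᵢKᵢ − 1 = 0.205 and g(1) = 1 − Σzᵢ/Kᵢ = -0.378, so a root lies in (0, 1).
Newton iteration, β⁰ = 0.65:
  β = 0.650: g = -0.0546, g' = -0.549 → β = 0.551
  β = 0.551: g = -0.0046, g' = -0.463 → β = 0.541
Converged at β = 0.541.
Compositions from xᵢ = zᵢ/(1+β(Kᵢ−1)), yᵢ = Kᵢxᵢ:
  1: x = 0.177, y = 0.336
  2: x = 0.433, y = 0.555
  3: x = 0.390, y = 0.109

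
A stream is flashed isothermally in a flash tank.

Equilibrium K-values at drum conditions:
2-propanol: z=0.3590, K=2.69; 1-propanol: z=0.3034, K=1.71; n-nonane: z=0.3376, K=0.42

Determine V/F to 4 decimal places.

Iterate (Newton) starting at V/F = 0.55:
  V/F = 0.5500: g = 0.18183, g' = -0.5994 → V/F = 0.8533
  V/F = 0.8533: g = -0.00512, g' = -0.6764 → V/F = 0.8458
  V/F = 0.8458: g = -0.00002, g' = -0.6710 → V/F = 0.8457
Converged at V/F = 0.8457.

V/F = 0.8457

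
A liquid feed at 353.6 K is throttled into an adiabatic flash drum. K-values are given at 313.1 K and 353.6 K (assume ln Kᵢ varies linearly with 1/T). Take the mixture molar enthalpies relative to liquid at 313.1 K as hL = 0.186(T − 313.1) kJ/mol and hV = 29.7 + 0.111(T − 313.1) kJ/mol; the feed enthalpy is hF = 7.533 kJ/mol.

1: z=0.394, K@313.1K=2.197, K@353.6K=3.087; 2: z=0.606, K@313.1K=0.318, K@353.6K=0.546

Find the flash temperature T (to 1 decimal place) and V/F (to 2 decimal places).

T = 323.3 K, V/F = 0.20

Adiabatic flash: solve Rachford–Rice at each trial T, then check hF = ψ·hV(T) + (1−ψ)·hL(T).
  T = 313.1 K: K = (2.197, 0.318), RR gives ψ = 0.071, H_out = 2.122 kJ/mol
  T = 353.6 K: K = (3.087, 0.546), RR gives ψ = 0.577, H_out = 22.930 kJ/mol
  T = 333.4 K: K = (2.632, 0.424), RR gives ψ = 0.313, H_out = 12.585 kJ/mol
  T = 323.2 K: K = (2.411, 0.369), RR gives ψ = 0.194, H_out = 7.504 kJ/mol
  T = 328.3 K: K = (2.521, 0.396), RR gives ψ = 0.253, H_out = 10.067 kJ/mol
  T = 325.8 K: K = (2.467, 0.382), RR gives ψ = 0.225, H_out = 8.818 kJ/mol
  T = 324.5 K: K = (2.439, 0.375), RR gives ψ = 0.210, H_out = 8.163 kJ/mol
Linear interpolation between T = 323.2 (H_out = 7.504) and T = 324.5 (H_out = 8.163) on hF = 7.533 gives T ≈ 323.3 K, at which ψ = 0.20.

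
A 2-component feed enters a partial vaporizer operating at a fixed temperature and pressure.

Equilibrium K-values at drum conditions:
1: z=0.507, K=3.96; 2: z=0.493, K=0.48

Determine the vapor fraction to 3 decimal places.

Rachford–Rice: g(ψ) = Σ zᵢ(Kᵢ−1)/(1+ψ(Kᵢ−1)) = 0.
g(0) = ΣzᵢKᵢ − 1 = 1.244 and g(1) = 1 − Σzᵢ/Kᵢ = -0.155, so a root lies in (0, 1).
Newton iteration, ψ⁰ = 0.5:
  ψ = 0.500: g = 0.2587, g' = -0.966 → ψ = 0.768
  ψ = 0.768: g = 0.0318, g' = -0.784 → ψ = 0.808
Converged at ψ = 0.808.

ψ = 0.808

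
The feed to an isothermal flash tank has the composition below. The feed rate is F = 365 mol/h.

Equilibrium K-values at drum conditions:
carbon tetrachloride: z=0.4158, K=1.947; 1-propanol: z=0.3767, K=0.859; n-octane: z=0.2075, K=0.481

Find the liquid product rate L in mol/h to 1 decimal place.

Let ψ = V/F and solve Σ zᵢ(Kᵢ−1)/(1+ψ(Kᵢ−1)) = 0.
Check two-phase: ΣzᵢKᵢ = 1.2330 > 1 and Σzᵢ/Kᵢ = 1.0835 > 1, so g(0) = 0.2330 > 0 and g(1) = -0.0835 < 0.
Iterate (Newton) starting at ψ = 0.6:
  ψ = 0.6000: g = 0.03668, g' = -0.2784 → ψ = 0.7317
  ψ = 0.7317: g = -0.00026, g' = -0.2847 → ψ = 0.7308
Converged at ψ = 0.7308.
Then V = ψ·F = 0.7308·365 = 266.7 mol/h and L = F − V = 98.3 mol/h.

L = 98.3 mol/h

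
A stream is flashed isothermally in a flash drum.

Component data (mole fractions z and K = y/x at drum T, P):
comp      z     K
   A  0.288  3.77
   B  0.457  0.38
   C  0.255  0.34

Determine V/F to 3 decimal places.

V/F = 0.197

Rachford–Rice: g(V/F) = Σ zᵢ(Kᵢ−1)/(1+V/F(Kᵢ−1)) = 0.
g(0) = ΣzᵢKᵢ − 1 = 0.346 and g(1) = 1 − Σzᵢ/Kᵢ = -1.029, so a root lies in (0, 1).
Newton–Raphson from V/F = 0.62:
  V/F = 0.620: g = -0.4516, g' = -1.081 → V/F = 0.202
  V/F = 0.202: g = -0.0069, g' = -1.285 → V/F = 0.197
Converged at V/F = 0.197.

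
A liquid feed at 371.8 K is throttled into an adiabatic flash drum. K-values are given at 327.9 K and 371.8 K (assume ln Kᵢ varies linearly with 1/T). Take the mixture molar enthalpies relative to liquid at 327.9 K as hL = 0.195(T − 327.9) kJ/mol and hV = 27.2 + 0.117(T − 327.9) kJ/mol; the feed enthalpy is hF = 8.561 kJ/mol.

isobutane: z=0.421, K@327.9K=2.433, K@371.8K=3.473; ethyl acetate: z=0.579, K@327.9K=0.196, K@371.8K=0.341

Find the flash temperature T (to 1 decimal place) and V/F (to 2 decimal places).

Adiabatic flash: solve Rachford–Rice at each trial T, then check hF = ψ·hV(T) + (1−ψ)·hL(T).
  T = 327.9 K: K = (2.433, 0.196), RR gives ψ = 0.120, H_out = 3.253 kJ/mol
  T = 371.8 K: K = (3.473, 0.341), RR gives ψ = 0.405, H_out = 18.183 kJ/mol
  T = 349.9 K: K = (2.941, 0.263), RR gives ψ = 0.273, H_out = 11.249 kJ/mol
  T = 338.9 K: K = (2.683, 0.228), RR gives ψ = 0.201, H_out = 7.452 kJ/mol
  T = 344.4 K: K = (2.811, 0.245), RR gives ψ = 0.238, H_out = 9.389 kJ/mol
  T = 341.6 K: K = (2.746, 0.237), RR gives ψ = 0.220, H_out = 8.414 kJ/mol
  T = 343.0 K: K = (2.778, 0.241), RR gives ψ = 0.229, H_out = 8.905 kJ/mol
Linear interpolation between T = 341.6 (H_out = 8.414) and T = 343.0 (H_out = 8.905) on hF = 8.561 gives T ≈ 342.0 K, at which ψ = 0.22.

T = 342.0 K, V/F = 0.22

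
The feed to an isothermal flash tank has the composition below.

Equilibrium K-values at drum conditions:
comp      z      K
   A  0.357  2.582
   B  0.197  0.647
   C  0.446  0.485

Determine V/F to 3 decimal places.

Newton iteration, V/F⁰ = 0.46:
  V/F = 0.460: g = -0.0571, g' = -0.537 → V/F = 0.354
  V/F = 0.354: g = 0.0018, g' = -0.576 → V/F = 0.357
Converged at V/F = 0.357.

V/F = 0.357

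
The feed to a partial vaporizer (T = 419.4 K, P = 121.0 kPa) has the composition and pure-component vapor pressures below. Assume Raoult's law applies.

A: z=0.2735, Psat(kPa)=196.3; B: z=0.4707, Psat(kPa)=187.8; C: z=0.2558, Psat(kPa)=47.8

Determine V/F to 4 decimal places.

V/F = 0.7870

Raoult's law: Kᵢ = Pᵢˢᵃᵗ/P = Pᵢˢᵃᵗ/121.0.
  K_A = 196.3/121.0 = 1.622314, K_B = 187.8/121.0 = 1.552066, K_C = 47.8/121.0 = 0.395041
Material balance + equilibrium reduce to Σ zᵢ(Kᵢ−1)/(1+V/F(Kᵢ−1)) = 0.
Check two-phase: ΣzᵢKᵢ = 1.2753 > 1 and Σzᵢ/Kᵢ = 1.1194 > 1, so g(0) = 0.2753 > 0 and g(1) = -0.1194 < 0.
Iterate (Newton) starting at V/F = 0.5:
  V/F = 0.5000: g = 0.11160, g' = -0.3421 → V/F = 0.8262
  V/F = 0.8262: g = -0.01851, g' = -0.4880 → V/F = 0.7883
  V/F = 0.7883: g = -0.00056, g' = -0.4594 → V/F = 0.7870
Converged at V/F = 0.7870.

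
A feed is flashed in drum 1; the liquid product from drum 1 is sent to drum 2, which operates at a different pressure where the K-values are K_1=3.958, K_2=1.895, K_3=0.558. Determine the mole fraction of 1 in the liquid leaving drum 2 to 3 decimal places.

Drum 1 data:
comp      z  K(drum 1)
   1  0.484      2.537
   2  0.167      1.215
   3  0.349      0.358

x_1 (drum 2) = 0.091

Drum 1:
Let ψ₁ = V/F and solve Σ zᵢ(Kᵢ−1)/(1+ψ₁(Kᵢ−1)) = 0.
Feasibility: ΣzᵢKᵢ = 1.556, Σzᵢ/Kᵢ = 1.303 — both > 1, two phases present.
Newton–Raphson from ψ₁ = 0.59:
  ψ₁ = 0.590: g = 0.0613, g' = -0.693 → ψ₁ = 0.678
  ψ₁ = 0.678: g = -0.0015, g' = -0.731 → ψ₁ = 0.676
Converged at ψ₁ = 0.676.
Drum-1 compositions:
  1: x = 0.237, y = 0.602
  2: x = 0.146, y = 0.177
  3: x = 0.617, y = 0.221
Drum-2 feed = drum-1 liquid: z₂ = (0.2373, 0.1458, 0.6169).
Drum 2:
Let ψ₂ = V/F and solve Σ zᵢ(Kᵢ−1)/(1+ψ₂(Kᵢ−1)) = 0.
Feasibility: ΣzᵢKᵢ = 1.560, Σzᵢ/Kᵢ = 1.242 — both > 1, two phases present.
Newton iteration, ψ₂⁰ = 0.43:
  ψ₂ = 0.430: g = 0.0665, g' = -0.647 → ψ₂ = 0.533
  ψ₂ = 0.533: g = 0.0041, g' = -0.573 → ψ₂ = 0.540
Converged at ψ₂ = 0.540.
  1: x = 0.091, y = 0.362
  2: x = 0.098, y = 0.186
  3: x = 0.810, y = 0.452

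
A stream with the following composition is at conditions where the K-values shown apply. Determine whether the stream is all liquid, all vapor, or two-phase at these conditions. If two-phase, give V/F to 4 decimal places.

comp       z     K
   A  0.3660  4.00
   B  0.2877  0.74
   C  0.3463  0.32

ΣzᵢKᵢ = 1.7877; Σzᵢ/Kᵢ = 1.5625.
Both exceed 1, so a two-phase solution exists.
Let ψ = V/F and solve Σ zᵢ(Kᵢ−1)/(1+ψ(Kᵢ−1)) = 0.
Newton iteration, ψ⁰ = 0.5:
  ψ = 0.5000: g = -0.00357, g' = -0.9203 → ψ = 0.4961
Converged at ψ = 0.4961.

two-phase, V/F = 0.4961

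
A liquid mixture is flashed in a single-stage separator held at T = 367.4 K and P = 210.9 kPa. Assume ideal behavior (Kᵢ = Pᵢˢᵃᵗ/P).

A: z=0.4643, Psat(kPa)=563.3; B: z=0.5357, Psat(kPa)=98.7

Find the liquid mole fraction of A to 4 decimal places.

Raoult's law: Kᵢ = Pᵢˢᵃᵗ/P = Pᵢˢᵃᵗ/210.9.
  K_A = 563.3/210.9 = 2.670934, K_B = 98.7/210.9 = 0.467994
Material balance + equilibrium reduce to Σ zᵢ(Kᵢ−1)/(1+V/F(Kᵢ−1)) = 0.
g(0) = ΣzᵢKᵢ − 1 = 0.4908 and g(1) = 1 − Σzᵢ/Kᵢ = -0.3185, so a root lies in (0, 1).
Binary case is linear: z₁(K₁−1)(1+V/F(K₂−1)) + z₂(K₂−1)(1+V/F(K₁−1)) = 0
⇒ V/F = [z₁(K₁−1)+z₂(K₂−1)] / [−(K₁−1)(K₂−1)] = 0.49082/0.88895 = 0.5521
Compositions from xᵢ = zᵢ/(1+V/F(Kᵢ−1)), yᵢ = Kᵢxᵢ:
  A: x = 0.2415, y = 0.6450
  B: x = 0.7585, y = 0.3550

x_A = 0.2415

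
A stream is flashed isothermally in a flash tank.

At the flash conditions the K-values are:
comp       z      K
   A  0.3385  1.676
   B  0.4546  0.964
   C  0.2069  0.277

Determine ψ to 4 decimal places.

ψ = 0.2377

Newton–Raphson from ψ = 0.65:
  ψ = 0.6500: g = -0.14000, g' = -0.4602 → ψ = 0.3458
  ψ = 0.3458: g = -0.03056, g' = -0.2945 → ψ = 0.2420
  ψ = 0.2420: g = -0.00118, g' = -0.2737 → ψ = 0.2377
Converged at ψ = 0.2377.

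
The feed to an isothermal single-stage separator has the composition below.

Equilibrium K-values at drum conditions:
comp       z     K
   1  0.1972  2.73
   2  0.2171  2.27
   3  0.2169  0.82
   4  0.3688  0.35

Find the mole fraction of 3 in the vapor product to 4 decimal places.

y_3 = 0.1927

Rachford–Rice: g(ψ) = Σ zᵢ(Kᵢ−1)/(1+ψ(Kᵢ−1)) = 0.
Feasibility: ΣzᵢKᵢ = 1.3381, Σzᵢ/Kᵢ = 1.4861 — both > 1, two phases present.
Newton–Raphson from ψ = 0.5:
  ψ = 0.5000: g = -0.04648, g' = -0.6511 → ψ = 0.4286
  ψ = 0.4286: g = -0.00017, g' = -0.6491 → ψ = 0.4283
Converged at ψ = 0.4283.
Compositions from xᵢ = zᵢ/(1+ψ(Kᵢ−1)), yᵢ = Kᵢxᵢ:
  1: x = 0.1133, y = 0.3092
  2: x = 0.1406, y = 0.3192
  3: x = 0.2350, y = 0.1927
  4: x = 0.5111, y = 0.1789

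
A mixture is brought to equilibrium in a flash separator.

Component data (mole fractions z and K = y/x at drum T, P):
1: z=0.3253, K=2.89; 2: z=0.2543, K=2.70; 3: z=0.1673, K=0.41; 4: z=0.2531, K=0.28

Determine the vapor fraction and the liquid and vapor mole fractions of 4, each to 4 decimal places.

ψ = 0.6288, x_4 = 0.4625, y_4 = 0.1295

Rachford–Rice: g(ψ) = Σ zᵢ(Kᵢ−1)/(1+ψ(Kᵢ−1)) = 0.
Feasibility: ΣzᵢKᵢ = 1.7662, Σzᵢ/Kᵢ = 1.5187 — both > 1, two phases present.
Iterate (Newton) starting at ψ = 0.42:
  ψ = 0.4200: g = 0.20252, g' = -0.9838 → ψ = 0.6258
  ψ = 0.6258: g = 0.00293, g' = -0.9975 → ψ = 0.6288
Converged at ψ = 0.6288.
Compositions from xᵢ = zᵢ/(1+ψ(Kᵢ−1)), yᵢ = Kᵢxᵢ:
  1: x = 0.1486, y = 0.4296
  2: x = 0.1229, y = 0.3319
  3: x = 0.2660, y = 0.1090
  4: x = 0.4625, y = 0.1295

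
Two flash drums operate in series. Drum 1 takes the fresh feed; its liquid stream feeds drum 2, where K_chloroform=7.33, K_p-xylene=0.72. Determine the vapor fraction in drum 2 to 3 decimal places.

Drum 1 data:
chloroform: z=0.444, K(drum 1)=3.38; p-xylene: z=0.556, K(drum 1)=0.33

V/F (drum 2) = 0.661

Drum 1:
Material balance + equilibrium reduce to Σ zᵢ(Kᵢ−1)/(1+ψ₁(Kᵢ−1)) = 0.
g(0) = ΣzᵢKᵢ − 1 = 0.684 and g(1) = 1 − Σzᵢ/Kᵢ = -0.816, so a root lies in (0, 1).
Binary case is linear: z₁(K₁−1)(1+ψ₁(K₂−1)) + z₂(K₂−1)(1+ψ₁(K₁−1)) = 0
⇒ ψ₁ = [z₁(K₁−1)+z₂(K₂−1)] / [−(K₁−1)(K₂−1)] = 0.6842/1.5946 = 0.429
Drum-1 compositions:
  chloroform: x = 0.220, y = 0.742
  p-xylene: x = 0.780, y = 0.258
Drum-2 feed = drum-1 liquid: z₂ = (0.2197, 0.7803).
Drum 2:
Let ψ₂ = V/F and solve Σ zᵢ(Kᵢ−1)/(1+ψ₂(Kᵢ−1)) = 0.
Check two-phase: ΣzᵢKᵢ = 2.172 > 1 and Σzᵢ/Kᵢ = 1.114 > 1, so g(0) = 1.172 > 0 and g(1) = -0.114 < 0.
Binary case is linear: z₁(K₁−1)(1+ψ₂(K₂−1)) + z₂(K₂−1)(1+ψ₂(K₁−1)) = 0
⇒ ψ₂ = [z₁(K₁−1)+z₂(K₂−1)] / [−(K₁−1)(K₂−1)] = 1.1720/1.7724 = 0.661
  chloroform: x = 0.042, y = 0.310
  p-xylene: x = 0.958, y = 0.690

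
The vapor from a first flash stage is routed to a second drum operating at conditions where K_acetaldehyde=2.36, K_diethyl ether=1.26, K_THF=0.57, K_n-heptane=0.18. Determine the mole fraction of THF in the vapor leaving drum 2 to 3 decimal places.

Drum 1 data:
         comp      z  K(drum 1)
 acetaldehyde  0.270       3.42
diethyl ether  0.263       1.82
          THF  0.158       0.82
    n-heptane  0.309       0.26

y_THF (drum 2) = 0.117

Drum 1:
Newton iteration, ψ₁⁰ = 0.5:
  ψ₁ = 0.500: g = 0.0544, g' = -0.845 → ψ₁ = 0.564
Converged at ψ₁ = 0.564.
Drum-1 compositions:
  acetaldehyde: x = 0.114, y = 0.391
  diethyl ether: x = 0.180, y = 0.327
  THF: x = 0.176, y = 0.144
  n-heptane: x = 0.530, y = 0.138
Drum-2 feed = drum-1 vapor: z₂ = (0.3906, 0.3274, 0.1442, 0.1378).
Drum 2:
Let ψ₂ = V/F and solve Σ zᵢ(Kᵢ−1)/(1+ψ₂(Kᵢ−1)) = 0.
Check two-phase: ΣzᵢKᵢ = 1.441 > 1 and Σzᵢ/Kᵢ = 1.444 > 1, so g(0) = 0.441 > 0 and g(1) = -0.444 < 0.
Newton iteration, ψ₂⁰ = 0.41:
  ψ₂ = 0.410: g = 0.1725, g' = -0.565 → ψ₂ = 0.715
  ψ₂ = 0.715: g = -0.0216, g' = -0.798 → ψ₂ = 0.688
  ψ₂ = 0.688: g = -0.0007, g' = -0.750 → ψ₂ = 0.687
Converged at ψ₂ = 0.687.
  acetaldehyde: x = 0.202, y = 0.477
  diethyl ether: x = 0.278, y = 0.350
  THF: x = 0.205, y = 0.117
  n-heptane: x = 0.316, y = 0.057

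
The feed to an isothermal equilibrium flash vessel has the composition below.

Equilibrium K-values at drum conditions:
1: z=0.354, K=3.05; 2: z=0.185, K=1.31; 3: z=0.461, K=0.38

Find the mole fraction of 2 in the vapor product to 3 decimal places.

Let ψ = V/F and solve Σ zᵢ(Kᵢ−1)/(1+ψ(Kᵢ−1)) = 0.
g(0) = ΣzᵢKᵢ − 1 = 0.497 and g(1) = 1 − Σzᵢ/Kᵢ = -0.470, so a root lies in (0, 1).
Newton–Raphson from ψ = 0.5:
  ψ = 0.500: g = -0.0062, g' = -0.748 → ψ = 0.492
Converged at ψ = 0.492.
Compositions from xᵢ = zᵢ/(1+ψ(Kᵢ−1)), yᵢ = Kᵢxᵢ:
  1: x = 0.176, y = 0.538
  2: x = 0.161, y = 0.210
  3: x = 0.663, y = 0.252

y_2 = 0.210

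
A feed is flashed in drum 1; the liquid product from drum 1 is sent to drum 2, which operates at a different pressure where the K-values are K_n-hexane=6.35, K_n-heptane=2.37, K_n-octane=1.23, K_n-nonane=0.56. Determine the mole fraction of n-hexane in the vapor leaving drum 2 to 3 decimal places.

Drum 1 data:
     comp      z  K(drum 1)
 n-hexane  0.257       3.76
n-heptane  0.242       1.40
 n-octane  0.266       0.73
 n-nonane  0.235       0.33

y_n-hexane (drum 2) = 0.110

Drum 1:
Newton iteration, ψ₁⁰ = 0.5:
  ψ₁ = 0.500: g = 0.0589, g' = -0.637 → ψ₁ = 0.592
  ψ₁ = 0.592: g = 0.0008, g' = -0.625 → ψ₁ = 0.594
Converged at ψ₁ = 0.594.
Drum-1 compositions:
  n-hexane: x = 0.097, y = 0.366
  n-heptane: x = 0.196, y = 0.274
  n-octane: x = 0.317, y = 0.231
  n-nonane: x = 0.390, y = 0.129
Drum-2 feed = drum-1 liquid: z₂ = (0.0974, 0.1956, 0.3168, 0.3903).
Drum 2:
Rachford–Rice: g(ψ₂) = Σ zᵢ(Kᵢ−1)/(1+ψ₂(Kᵢ−1)) = 0.
g(0) = ΣzᵢKᵢ − 1 = 0.690 and g(1) = 1 − Σzᵢ/Kᵢ = -0.052, so a root lies in (0, 1).
Newton iteration, ψ₂⁰ = 0.46:
  ψ₂ = 0.460: g = 0.1655, g' = -0.503 → ψ₂ = 0.789
  ψ₂ = 0.789: g = 0.0273, g' = -0.376 → ψ₂ = 0.861
  ψ₂ = 0.861: g = 0.0001, g' = -0.373 → ψ₂ = 0.862
Converged at ψ₂ = 0.862.
  n-hexane: x = 0.017, y = 0.110
  n-heptane: x = 0.090, y = 0.213
  n-octane: x = 0.264, y = 0.325
  n-nonane: x = 0.629, y = 0.352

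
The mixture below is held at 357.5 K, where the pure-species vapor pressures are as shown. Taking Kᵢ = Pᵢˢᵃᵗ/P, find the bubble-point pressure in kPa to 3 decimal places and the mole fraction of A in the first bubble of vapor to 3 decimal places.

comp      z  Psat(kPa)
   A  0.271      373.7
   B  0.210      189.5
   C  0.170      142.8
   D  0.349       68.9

At the bubble point ψ → 0, so ΣzᵢKᵢ = 1 with Kᵢ = Pᵢˢᵃᵗ/P ⇒ P = ΣzᵢPᵢˢᵃᵗ.
P = 0.271·373.7 + 0.210·189.5 + 0.170·142.8 + 0.349·68.9 = 189.390 kPa
yᵢ = zᵢPᵢˢᵃᵗ/P ⇒ y_A = 0.271·373.7/189.390 = 0.535

Pbub = 189.390 kPa, y_A = 0.535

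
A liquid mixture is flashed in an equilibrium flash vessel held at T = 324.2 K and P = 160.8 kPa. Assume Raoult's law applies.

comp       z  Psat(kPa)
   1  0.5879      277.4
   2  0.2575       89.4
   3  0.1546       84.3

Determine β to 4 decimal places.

β = 0.7204

Raoult's law: Kᵢ = Pᵢˢᵃᵗ/P = Pᵢˢᵃᵗ/160.8.
  K_1 = 277.4/160.8 = 1.725124, K_2 = 89.4/160.8 = 0.555970, K_3 = 84.3/160.8 = 0.524254
Rachford–Rice: g(β) = Σ zᵢ(Kᵢ−1)/(1+β(Kᵢ−1)) = 0.
Check two-phase: ΣzᵢKᵢ = 1.2384 > 1 and Σzᵢ/Kᵢ = 1.0988 > 1, so g(0) = 0.2384 > 0 and g(1) = -0.0988 < 0.
Newton iteration, β⁰ = 0.5:
  β = 0.5000: g = 0.06939, g' = -0.3106 → β = 0.7234
  β = 0.7234: g = -0.00097, g' = -0.3245 → β = 0.7204
Converged at β = 0.7204.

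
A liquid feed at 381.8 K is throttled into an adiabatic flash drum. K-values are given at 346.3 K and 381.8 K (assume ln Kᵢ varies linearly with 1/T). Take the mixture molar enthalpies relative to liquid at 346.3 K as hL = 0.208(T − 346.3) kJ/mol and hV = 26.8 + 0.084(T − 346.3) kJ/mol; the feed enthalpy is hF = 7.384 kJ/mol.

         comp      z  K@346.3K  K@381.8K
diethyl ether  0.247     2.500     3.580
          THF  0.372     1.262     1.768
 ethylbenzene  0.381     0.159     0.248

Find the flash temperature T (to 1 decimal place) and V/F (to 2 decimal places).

Adiabatic flash: solve Rachford–Rice at each trial T, then check hF = ψ·hV(T) + (1−ψ)·hL(T).
  T = 346.3 K: K = (2.500, 1.262, 0.159), RR gives ψ = 0.190, H_out = 5.085 kJ/mol
  T = 381.8 K: K = (3.580, 1.768, 0.248), RR gives ψ = 0.526, H_out = 19.162 kJ/mol
  T = 364.1 K: K = (3.019, 1.507, 0.201), RR gives ψ = 0.383, H_out = 13.132 kJ/mol
  T = 355.2 K: K = (2.754, 1.382, 0.179), RR gives ψ = 0.296, H_out = 9.451 kJ/mol
  T = 350.8 K: K = (2.627, 1.322, 0.169), RR gives ψ = 0.246, H_out = 7.394 kJ/mol
  T = 348.6 K: K = (2.565, 1.293, 0.164), RR gives ψ = 0.219, H_out = 6.294 kJ/mol
Linear interpolation between T = 348.6 (H_out = 6.294) and T = 350.8 (H_out = 7.394) on hF = 7.384 gives T ≈ 350.8 K, at which ψ = 0.25.

T = 350.8 K, V/F = 0.25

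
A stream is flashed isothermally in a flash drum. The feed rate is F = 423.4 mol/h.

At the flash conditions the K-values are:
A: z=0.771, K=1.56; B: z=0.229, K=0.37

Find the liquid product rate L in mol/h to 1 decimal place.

Newton–Raphson from V/F = 0.5:
  V/F = 0.500: g = 0.1267, g' = -0.341 → V/F = 0.871
  V/F = 0.871: g = -0.0296, g' = -0.556 → V/F = 0.818
  V/F = 0.818: g = -0.0015, g' = -0.501 → V/F = 0.815
Converged at V/F = 0.815.
Then V = V/F·F = 0.8149·423.4 = 345.0 mol/h and L = F − V = 78.4 mol/h.

L = 78.4 mol/h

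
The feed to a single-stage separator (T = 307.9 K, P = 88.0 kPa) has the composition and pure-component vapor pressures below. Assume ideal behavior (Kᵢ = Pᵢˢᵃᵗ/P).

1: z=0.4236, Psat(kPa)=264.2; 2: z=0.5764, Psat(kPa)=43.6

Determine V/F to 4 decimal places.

V/F = 0.5517

Raoult's law: Kᵢ = Pᵢˢᵃᵗ/P = Pᵢˢᵃᵗ/88.0.
  K_1 = 264.2/88.0 = 3.002273, K_2 = 43.6/88.0 = 0.495455
Material balance + equilibrium reduce to Σ zᵢ(Kᵢ−1)/(1+V/F(Kᵢ−1)) = 0.
g(0) = ΣzᵢKᵢ − 1 = 0.5573 and g(1) = 1 − Σzᵢ/Kᵢ = -0.3045, so a root lies in (0, 1).
Binary case is linear: z₁(K₁−1)(1+V/F(K₂−1)) + z₂(K₂−1)(1+V/F(K₁−1)) = 0
⇒ V/F = [z₁(K₁−1)+z₂(K₂−1)] / [−(K₁−1)(K₂−1)] = 0.55734/1.01024 = 0.5517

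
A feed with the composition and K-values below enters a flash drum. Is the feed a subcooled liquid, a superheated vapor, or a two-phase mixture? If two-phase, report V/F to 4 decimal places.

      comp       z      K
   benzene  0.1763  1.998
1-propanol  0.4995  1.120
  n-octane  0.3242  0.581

two-phase, V/F = 0.5119

ΣzᵢKᵢ = 1.1000; Σzᵢ/Kᵢ = 1.0922.
Both exceed 1, so a two-phase solution exists.
Rachford–Rice: g(ψ) = Σ zᵢ(Kᵢ−1)/(1+ψ(Kᵢ−1)) = 0.
Newton–Raphson from ψ = 0.5:
  ψ = 0.5000: g = 0.00208, g' = -0.1756 → ψ = 0.5119
Converged at ψ = 0.5119.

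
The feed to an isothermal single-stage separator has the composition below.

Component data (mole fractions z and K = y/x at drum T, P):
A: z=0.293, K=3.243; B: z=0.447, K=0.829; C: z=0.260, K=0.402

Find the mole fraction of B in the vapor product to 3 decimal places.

y_B = 0.406

Material balance + equilibrium reduce to Σ zᵢ(Kᵢ−1)/(1+ψ(Kᵢ−1)) = 0.
Check two-phase: ΣzᵢKᵢ = 1.425 > 1 and Σzᵢ/Kᵢ = 1.276 > 1, so g(0) = 0.425 > 0 and g(1) = -0.276 < 0.
Newton iteration, ψ⁰ = 0.53:
  ψ = 0.530: g = -0.0114, g' = -0.523 → ψ = 0.508
Converged at ψ = 0.508.
Compositions from xᵢ = zᵢ/(1+ψ(Kᵢ−1)), yᵢ = Kᵢxᵢ:
  A: x = 0.137, y = 0.444
  B: x = 0.490, y = 0.406
  C: x = 0.374, y = 0.150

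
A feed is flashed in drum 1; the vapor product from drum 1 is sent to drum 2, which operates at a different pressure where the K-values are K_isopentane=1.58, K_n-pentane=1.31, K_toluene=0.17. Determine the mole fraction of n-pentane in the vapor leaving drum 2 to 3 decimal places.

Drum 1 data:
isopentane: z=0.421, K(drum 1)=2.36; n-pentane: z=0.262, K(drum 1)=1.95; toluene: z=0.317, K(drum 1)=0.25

y_n-pentane (drum 2) = 0.342

Drum 1:
Material balance + equilibrium reduce to Σ zᵢ(Kᵢ−1)/(1+ψ₁(Kᵢ−1)) = 0.
Feasibility: ΣzᵢKᵢ = 1.584, Σzᵢ/Kᵢ = 1.581 — both > 1, two phases present.
Newton iteration, ψ₁⁰ = 0.51:
  ψ₁ = 0.510: g = 0.1207, g' = -0.846 → ψ₁ = 0.653
  ψ₁ = 0.653: g = -0.0087, g' = -0.993 → ψ₁ = 0.644
Converged at ψ₁ = 0.644.
Drum-1 compositions:
  isopentane: x = 0.224, y = 0.530
  n-pentane: x = 0.163, y = 0.317
  toluene: x = 0.613, y = 0.153
Drum-2 feed = drum-1 vapor: z₂ = (0.5297, 0.3170, 0.1532).
Drum 2:
Let ψ₂ = V/F and solve Σ zᵢ(Kᵢ−1)/(1+ψ₂(Kᵢ−1)) = 0.
g(0) = ΣzᵢKᵢ − 1 = 0.278 and g(1) = 1 − Σzᵢ/Kᵢ = -0.479, so a root lies in (0, 1).
Newton–Raphson from ψ₂ = 0.5:
  ψ₂ = 0.500: g = 0.1058, g' = -0.438 → ψ₂ = 0.741
  ψ₂ = 0.741: g = -0.0359, g' = -0.821 → ψ₂ = 0.698
  ψ₂ = 0.698: g = -0.0026, g' = -0.707 → ψ₂ = 0.694
Converged at ψ₂ = 0.694.
  isopentane: x = 0.378, y = 0.597
  n-pentane: x = 0.261, y = 0.342
  toluene: x = 0.361, y = 0.061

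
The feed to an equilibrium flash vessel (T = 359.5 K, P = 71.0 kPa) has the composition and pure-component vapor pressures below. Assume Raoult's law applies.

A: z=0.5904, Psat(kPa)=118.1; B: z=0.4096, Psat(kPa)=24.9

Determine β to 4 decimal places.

β = 0.2918

Raoult's law: Kᵢ = Pᵢˢᵃᵗ/P = Pᵢˢᵃᵗ/71.0.
  K_A = 118.1/71.0 = 1.663380, K_B = 24.9/71.0 = 0.350704
Let β = V/F and solve Σ zᵢ(Kᵢ−1)/(1+β(Kᵢ−1)) = 0.
g(0) = ΣzᵢKᵢ − 1 = 0.1257 and g(1) = 1 − Σzᵢ/Kᵢ = -0.5229, so a root lies in (0, 1).
Binary case is linear: z₁(K₁−1)(1+β(K₂−1)) + z₂(K₂−1)(1+β(K₁−1)) = 0
⇒ β = [z₁(K₁−1)+z₂(K₂−1)] / [−(K₁−1)(K₂−1)] = 0.12571/0.43073 = 0.2918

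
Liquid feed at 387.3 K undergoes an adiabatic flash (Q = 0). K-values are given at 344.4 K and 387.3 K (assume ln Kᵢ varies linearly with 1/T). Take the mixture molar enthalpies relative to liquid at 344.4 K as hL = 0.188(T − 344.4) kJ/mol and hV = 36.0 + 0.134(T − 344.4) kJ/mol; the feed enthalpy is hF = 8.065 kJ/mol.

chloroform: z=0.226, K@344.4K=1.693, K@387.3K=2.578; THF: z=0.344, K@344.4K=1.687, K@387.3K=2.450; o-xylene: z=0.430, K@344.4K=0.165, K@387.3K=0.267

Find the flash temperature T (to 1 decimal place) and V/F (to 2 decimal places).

Adiabatic flash: solve Rachford–Rice at each trial T, then check hF = ψ·hV(T) + (1−ψ)·hL(T).
  T = 344.4 K: K = (1.693, 1.687, 0.165), RR gives ψ = 0.059, H_out = 2.120 kJ/mol
  T = 387.3 K: K = (2.578, 2.450, 0.267), RR gives ψ = 0.491, H_out = 24.600 kJ/mol
  T = 365.9 K: K = (2.116, 2.056, 0.213), RR gives ψ = 0.326, H_out = 15.401 kJ/mol
  T = 355.1 K: K = (1.898, 1.867, 0.188), RR gives ψ = 0.213, H_out = 9.560 kJ/mol
  T = 349.8 K: K = (1.795, 1.777, 0.176), RR gives ψ = 0.144, H_out = 6.151 kJ/mol
  T = 352.5 K: K = (1.847, 1.823, 0.182), RR gives ψ = 0.181, H_out = 7.944 kJ/mol
  T = 353.8 K: K = (1.873, 1.845, 0.185), RR gives ψ = 0.197, H_out = 8.765 kJ/mol
Linear interpolation between T = 352.5 (H_out = 7.944) and T = 353.8 (H_out = 8.765) on hF = 8.065 gives T ≈ 352.7 K, at which ψ = 0.18.

T = 352.7 K, V/F = 0.18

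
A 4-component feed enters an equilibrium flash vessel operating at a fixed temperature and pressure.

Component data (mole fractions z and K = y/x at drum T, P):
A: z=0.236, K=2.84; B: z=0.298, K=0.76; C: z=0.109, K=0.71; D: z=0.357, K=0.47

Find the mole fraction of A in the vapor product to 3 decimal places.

y_A = 0.493

Let ψ = V/F and solve Σ zᵢ(Kᵢ−1)/(1+ψ(Kᵢ−1)) = 0.
Feasibility: ΣzᵢKᵢ = 1.142, Σzᵢ/Kᵢ = 1.388 — both > 1, two phases present.
Newton–Raphson from ψ = 0.5:
  ψ = 0.500: g = -0.1495, g' = -0.437 → ψ = 0.158
  ψ = 0.158: g = 0.0225, g' = -0.628 → ψ = 0.194
  ψ = 0.194: g = 0.0007, g' = -0.588 → ψ = 0.195
Converged at ψ = 0.195.
Compositions from xᵢ = zᵢ/(1+ψ(Kᵢ−1)), yᵢ = Kᵢxᵢ:
  A: x = 0.174, y = 0.493
  B: x = 0.313, y = 0.238
  C: x = 0.116, y = 0.082
  D: x = 0.398, y = 0.187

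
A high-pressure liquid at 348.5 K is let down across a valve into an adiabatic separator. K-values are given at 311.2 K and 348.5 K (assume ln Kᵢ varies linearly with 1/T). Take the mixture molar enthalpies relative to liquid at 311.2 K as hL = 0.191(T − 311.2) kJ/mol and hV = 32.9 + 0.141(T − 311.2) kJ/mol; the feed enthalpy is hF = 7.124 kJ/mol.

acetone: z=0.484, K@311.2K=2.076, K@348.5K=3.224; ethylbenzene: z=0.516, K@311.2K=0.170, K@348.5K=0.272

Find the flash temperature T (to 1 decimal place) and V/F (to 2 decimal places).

Adiabatic flash: solve Rachford–Rice at each trial T, then check hF = ψ·hV(T) + (1−ψ)·hL(T).
  T = 311.2 K: K = (2.076, 0.170), RR gives ψ = 0.104, H_out = 3.408 kJ/mol
  T = 348.5 K: K = (3.224, 0.272), RR gives ψ = 0.433, H_out = 20.557 kJ/mol
  T = 329.9 K: K = (2.621, 0.218), RR gives ψ = 0.301, H_out = 13.182 kJ/mol
  T = 320.5 K: K = (2.339, 0.193), RR gives ψ = 0.215, H_out = 8.734 kJ/mol
  T = 315.9 K: K = (2.207, 0.181), RR gives ψ = 0.164, H_out = 6.248 kJ/mol
  T = 318.2 K: K = (2.273, 0.187), RR gives ψ = 0.190, H_out = 7.522 kJ/mol
Linear interpolation between T = 315.9 (H_out = 6.248) and T = 318.2 (H_out = 7.522) on hF = 7.124 gives T ≈ 317.5 K, at which ψ = 0.18.

T = 317.5 K, V/F = 0.18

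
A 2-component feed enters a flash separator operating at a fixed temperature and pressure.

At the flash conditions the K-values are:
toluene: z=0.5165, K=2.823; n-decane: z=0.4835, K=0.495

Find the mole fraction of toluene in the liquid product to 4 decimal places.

Material balance + equilibrium reduce to Σ zᵢ(Kᵢ−1)/(1+V/F(Kᵢ−1)) = 0.
g(0) = ΣzᵢKᵢ − 1 = 0.6974 and g(1) = 1 − Σzᵢ/Kᵢ = -0.1597, so a root lies in (0, 1).
Newton–Raphson from V/F = 0.5:
  V/F = 0.5000: g = 0.16594, g' = -0.6905 → V/F = 0.7403
  V/F = 0.7403: g = 0.01077, g' = -0.6254 → V/F = 0.7576
Converged at V/F = 0.7576.
Compositions from xᵢ = zᵢ/(1+V/F(Kᵢ−1)), yᵢ = Kᵢxᵢ:
  toluene: x = 0.2169, y = 0.6124
  n-decane: x = 0.7831, y = 0.3876

x_toluene = 0.2169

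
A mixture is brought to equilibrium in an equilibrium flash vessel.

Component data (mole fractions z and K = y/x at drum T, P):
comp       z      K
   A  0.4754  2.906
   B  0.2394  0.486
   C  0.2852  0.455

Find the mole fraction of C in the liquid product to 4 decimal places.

x_C = 0.4307

Iterate (Newton) starting at β = 0.42:
  β = 0.4200: g = 0.14475, g' = -0.7781 → β = 0.6060
  β = 0.6060: g = 0.00964, g' = -0.6942 → β = 0.6199
Converged at β = 0.6199.
Compositions from xᵢ = zᵢ/(1+β(Kᵢ−1)), yᵢ = Kᵢxᵢ:
  A: x = 0.2179, y = 0.6333
  B: x = 0.3514, y = 0.1708
  C: x = 0.4307, y = 0.1960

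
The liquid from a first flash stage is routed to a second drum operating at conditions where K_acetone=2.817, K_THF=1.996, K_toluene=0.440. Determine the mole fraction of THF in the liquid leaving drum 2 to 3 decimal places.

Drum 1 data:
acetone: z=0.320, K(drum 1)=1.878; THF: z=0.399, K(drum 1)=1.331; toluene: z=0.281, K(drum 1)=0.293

x_THF (drum 2) = 0.206

Drum 1:
Rachford–Rice: g(ψ₁) = Σ zᵢ(Kᵢ−1)/(1+ψ₁(Kᵢ−1)) = 0.
g(0) = ΣzᵢKᵢ − 1 = 0.214 and g(1) = 1 − Σzᵢ/Kᵢ = -0.429, so a root lies in (0, 1).
Newton–Raphson from ψ₁ = 0.62:
  ψ₁ = 0.620: g = -0.0622, g' = -0.579 → ψ₁ = 0.513
  ψ₁ = 0.513: g = -0.0049, g' = -0.495 → ψ₁ = 0.503
Converged at ψ₁ = 0.503.
Drum-1 compositions:
  acetone: x = 0.222, y = 0.417
  THF: x = 0.342, y = 0.455
  toluene: x = 0.436, y = 0.128
Drum-2 feed = drum-1 liquid: z₂ = (0.2220, 0.3421, 0.4359).
Drum 2:
Newton iteration, ψ₂⁰ = 0.5:
  ψ₂ = 0.500: g = 0.0998, g' = -0.616 → ψ₂ = 0.662
  ψ₂ = 0.662: g = 0.0006, g' = -0.619 → ψ₂ = 0.663
Converged at ψ₂ = 0.663.
  acetone: x = 0.101, y = 0.284
  THF: x = 0.206, y = 0.411
  toluene: x = 0.693, y = 0.305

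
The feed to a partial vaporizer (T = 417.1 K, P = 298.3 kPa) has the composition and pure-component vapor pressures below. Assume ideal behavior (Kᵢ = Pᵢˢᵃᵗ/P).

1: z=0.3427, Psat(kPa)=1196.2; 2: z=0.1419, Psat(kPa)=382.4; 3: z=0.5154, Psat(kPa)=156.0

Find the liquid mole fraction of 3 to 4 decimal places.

x_3 = 0.7703

Raoult's law: Kᵢ = Pᵢˢᵃᵗ/P = Pᵢˢᵃᵗ/298.3.
  K_1 = 1196.2/298.3 = 4.010057, K_2 = 382.4/298.3 = 1.281931, K_3 = 156.0/298.3 = 0.522963
Rachford–Rice: g(ψ) = Σ zᵢ(Kᵢ−1)/(1+ψ(Kᵢ−1)) = 0.
g(0) = ΣzᵢKᵢ − 1 = 0.8257 and g(1) = 1 − Σzᵢ/Kᵢ = -0.1817, so a root lies in (0, 1).
Newton iteration, ψ⁰ = 0.5:
  ψ = 0.5000: g = 0.12398, g' = -0.7057 → ψ = 0.6757
  ψ = 0.6757: g = 0.01082, g' = -0.6007 → ψ = 0.6937
  ψ = 0.6937: g = 0.00005, g' = -0.5955 → ψ = 0.6938
Converged at ψ = 0.6938.
Compositions from xᵢ = zᵢ/(1+ψ(Kᵢ−1)), yᵢ = Kᵢxᵢ:
  1: x = 0.1110, y = 0.4450
  2: x = 0.1187, y = 0.1521
  3: x = 0.7703, y = 0.4029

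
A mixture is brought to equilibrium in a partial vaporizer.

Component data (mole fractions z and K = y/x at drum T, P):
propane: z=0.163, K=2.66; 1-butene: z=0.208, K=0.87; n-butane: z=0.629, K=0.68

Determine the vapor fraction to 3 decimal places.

ψ = 0.092

Let ψ = V/F and solve Σ zᵢ(Kᵢ−1)/(1+ψ(Kᵢ−1)) = 0.
Feasibility: ΣzᵢKᵢ = 1.042, Σzᵢ/Kᵢ = 1.225 — both > 1, two phases present.
Newton–Raphson from ψ = 0.39:
  ψ = 0.390: g = -0.0942, g' = -0.253 → ψ = 0.018
  ψ = 0.018: g = 0.0330, g' = -0.492 → ψ = 0.085
  ψ = 0.085: g = 0.0027, g' = -0.416 → ψ = 0.092
Converged at ψ = 0.092.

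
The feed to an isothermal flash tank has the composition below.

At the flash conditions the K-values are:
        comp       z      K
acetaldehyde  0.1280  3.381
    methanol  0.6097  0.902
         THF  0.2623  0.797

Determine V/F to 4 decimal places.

Newton–Raphson from V/F = 0.5:
  V/F = 0.5000: g = 0.01704, g' = -0.1711 → V/F = 0.5996
  V/F = 0.5996: g = 0.00143, g' = -0.1438 → V/F = 0.6096
  V/F = 0.6096: g = 0.00001, g' = -0.1415 → V/F = 0.6097
Converged at V/F = 0.6097.

V/F = 0.6097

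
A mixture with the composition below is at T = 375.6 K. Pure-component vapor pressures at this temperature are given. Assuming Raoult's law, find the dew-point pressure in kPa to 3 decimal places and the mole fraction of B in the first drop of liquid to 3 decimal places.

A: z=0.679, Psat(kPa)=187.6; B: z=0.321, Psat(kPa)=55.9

Pdew = 106.817 kPa, x_B = 0.613

At the dew point ψ → 1, so Σzᵢ/Kᵢ = 1 with Kᵢ = Pᵢˢᵃᵗ/P ⇒ 1/P = Σzᵢ/Pᵢˢᵃᵗ.
1/P = 0.679/187.6 + 0.321/55.9 = 0.009362 ⇒ P = 106.817 kPa
xᵢ = zᵢP/Pᵢˢᵃᵗ ⇒ x_B = 0.321·106.817/55.9 = 0.613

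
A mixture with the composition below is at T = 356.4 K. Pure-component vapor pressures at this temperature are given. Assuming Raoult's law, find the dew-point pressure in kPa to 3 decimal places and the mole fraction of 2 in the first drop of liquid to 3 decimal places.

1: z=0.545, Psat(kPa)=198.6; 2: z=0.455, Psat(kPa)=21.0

At the dew point ψ → 1, so Σzᵢ/Kᵢ = 1 with Kᵢ = Pᵢˢᵃᵗ/P ⇒ 1/P = Σzᵢ/Pᵢˢᵃᵗ.
1/P = 0.545/198.6 + 0.455/21.0 = 0.024411 ⇒ P = 40.965 kPa
xᵢ = zᵢP/Pᵢˢᵃᵗ ⇒ x_2 = 0.455·40.965/21.0 = 0.888

Pdew = 40.965 kPa, x_2 = 0.888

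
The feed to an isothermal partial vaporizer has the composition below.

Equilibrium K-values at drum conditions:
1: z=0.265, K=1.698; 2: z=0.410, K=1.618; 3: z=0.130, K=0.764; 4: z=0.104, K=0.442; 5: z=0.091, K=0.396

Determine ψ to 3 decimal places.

Rachford–Rice: g(ψ) = Σ zᵢ(Kᵢ−1)/(1+ψ(Kᵢ−1)) = 0.
Check two-phase: ΣzᵢKᵢ = 1.295 > 1 and Σzᵢ/Kᵢ = 1.045 > 1, so g(0) = 0.295 > 0 and g(1) = -0.045 < 0.
Iterate (Newton) starting at ψ = 0.31:
  ψ = 0.310: g = 0.1938, g' = -0.304 → ψ = 0.948
  ψ = 0.948: g = -0.0204, g' = -0.449 → ψ = 0.903
  ψ = 0.903: g = -0.0008, g' = -0.417 → ψ = 0.901
Converged at ψ = 0.901.

ψ = 0.901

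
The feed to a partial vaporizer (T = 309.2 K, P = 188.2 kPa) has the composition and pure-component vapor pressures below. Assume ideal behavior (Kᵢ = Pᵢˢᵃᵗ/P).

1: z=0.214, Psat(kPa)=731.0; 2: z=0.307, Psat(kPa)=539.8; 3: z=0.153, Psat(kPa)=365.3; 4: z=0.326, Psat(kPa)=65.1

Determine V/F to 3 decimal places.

Raoult's law: Kᵢ = Pᵢˢᵃᵗ/P = Pᵢˢᵃᵗ/188.2.
  K_1 = 731.0/188.2 = 3.88417, K_2 = 539.8/188.2 = 2.86823, K_3 = 365.3/188.2 = 1.94102, K_4 = 65.1/188.2 = 0.34591
Iterate (Newton) starting at V/F = 0.52:
  V/F = 0.520: g = 0.3114, g' = -0.942 → V/F = 0.851
  V/F = 0.851: g = -0.0004, g' = -1.060 → V/F = 0.850
Converged at V/F = 0.850.

V/F = 0.850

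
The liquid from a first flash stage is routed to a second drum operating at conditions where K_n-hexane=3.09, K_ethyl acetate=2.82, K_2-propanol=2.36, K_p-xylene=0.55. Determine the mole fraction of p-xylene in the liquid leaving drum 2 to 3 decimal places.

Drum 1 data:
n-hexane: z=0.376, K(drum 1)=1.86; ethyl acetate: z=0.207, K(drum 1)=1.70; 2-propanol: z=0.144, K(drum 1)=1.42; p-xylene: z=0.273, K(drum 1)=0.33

x_p-xylene (drum 2) = 0.801

Drum 1:
Let ψ₁ = V/F and solve Σ zᵢ(Kᵢ−1)/(1+ψ₁(Kᵢ−1)) = 0.
g(0) = ΣzᵢKᵢ − 1 = 0.346 and g(1) = 1 − Σzᵢ/Kᵢ = -0.253, so a root lies in (0, 1).
Newton–Raphson from ψ₁ = 0.5:
  ψ₁ = 0.500: g = 0.1084, g' = -0.486 → ψ₁ = 0.723
  ψ₁ = 0.723: g = -0.0128, g' = -0.626 → ψ₁ = 0.703
  ψ₁ = 0.703: g = -0.0002, g' = -0.606 → ψ₁ = 0.702
Converged at ψ₁ = 0.702.
Drum-1 compositions:
  n-hexane: x = 0.234, y = 0.436
  ethyl acetate: x = 0.139, y = 0.236
  2-propanol: x = 0.111, y = 0.158
  p-xylene: x = 0.516, y = 0.170
Drum-2 feed = drum-1 liquid: z₂ = (0.2344, 0.1388, 0.1112, 0.5156).
Drum 2:
Iterate (Newton) starting at ψ₂ = 0.33:
  ψ₂ = 0.330: g = 0.2797, g' = -0.780 → ψ₂ = 0.689
  ψ₂ = 0.689: g = 0.0549, g' = -0.537 → ψ₂ = 0.791
  ψ₂ = 0.791: g = 0.0009, g' = -0.522 → ψ₂ = 0.793
Converged at ψ₂ = 0.793.
  n-hexane: x = 0.088, y = 0.273
  ethyl acetate: x = 0.057, y = 0.160
  2-propanol: x = 0.054, y = 0.126
  p-xylene: x = 0.801, y = 0.441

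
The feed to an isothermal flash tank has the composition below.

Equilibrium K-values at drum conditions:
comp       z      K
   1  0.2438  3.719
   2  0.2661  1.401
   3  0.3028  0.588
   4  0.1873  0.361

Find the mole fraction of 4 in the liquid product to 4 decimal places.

x_4 = 0.2924

Rachford–Rice: g(V/F) = Σ zᵢ(Kᵢ−1)/(1+V/F(Kᵢ−1)) = 0.
Check two-phase: ΣzᵢKᵢ = 1.5252 > 1 and Σzᵢ/Kᵢ = 1.2893 > 1, so g(0) = 0.5252 > 0 and g(1) = -0.2893 < 0.
Newton iteration, V/F⁰ = 0.5:
  V/F = 0.5000: g = 0.03683, g' = -0.6001 → V/F = 0.5614
  V/F = 0.5614: g = 0.00056, g' = -0.5839 → V/F = 0.5623
Converged at V/F = 0.5623.
Compositions from xᵢ = zᵢ/(1+V/F(Kᵢ−1)), yᵢ = Kᵢxᵢ:
  1: x = 0.0964, y = 0.3585
  2: x = 0.2171, y = 0.3042
  3: x = 0.3941, y = 0.2317
  4: x = 0.2924, y = 0.1055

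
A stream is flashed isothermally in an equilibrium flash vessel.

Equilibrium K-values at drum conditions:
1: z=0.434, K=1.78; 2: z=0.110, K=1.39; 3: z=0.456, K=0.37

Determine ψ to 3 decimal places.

ψ = 0.209

Material balance + equilibrium reduce to Σ zᵢ(Kᵢ−1)/(1+ψ(Kᵢ−1)) = 0.
Feasibility: ΣzᵢKᵢ = 1.094, Σzᵢ/Kᵢ = 1.555 — both > 1, two phases present.
Newton–Raphson from ψ = 0.5:
  ψ = 0.500: g = -0.1399, g' = -0.534 → ψ = 0.238
  ψ = 0.238: g = -0.0132, g' = -0.452 → ψ = 0.209
Converged at ψ = 0.209.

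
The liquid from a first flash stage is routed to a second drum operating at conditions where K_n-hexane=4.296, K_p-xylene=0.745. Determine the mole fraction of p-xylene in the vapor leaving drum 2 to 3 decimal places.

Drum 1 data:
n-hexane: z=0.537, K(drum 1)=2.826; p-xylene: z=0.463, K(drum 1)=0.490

Drum 1:
Binary case is linear: z₁(K₁−1)(1+ψ₁(K₂−1)) + z₂(K₂−1)(1+ψ₁(K₁−1)) = 0
⇒ ψ₁ = [z₁(K₁−1)+z₂(K₂−1)] / [−(K₁−1)(K₂−1)] = 0.7444/0.9313 = 0.799
Drum-1 compositions:
  n-hexane: x = 0.218, y = 0.617
  p-xylene: x = 0.782, y = 0.383
Drum-2 feed = drum-1 liquid: z₂ = (0.2183, 0.7817).
Drum 2:
Iterate (Newton) starting at ψ₂ = 0.5:
  ψ₂ = 0.500: g = 0.0433, g' = -0.405 → ψ₂ = 0.607
  ψ₂ = 0.607: g = 0.0040, g' = -0.335 → ψ₂ = 0.619
Converged at ψ₂ = 0.619.
  n-hexane: x = 0.072, y = 0.308
  p-xylene: x = 0.928, y = 0.692

y_p-xylene (drum 2) = 0.692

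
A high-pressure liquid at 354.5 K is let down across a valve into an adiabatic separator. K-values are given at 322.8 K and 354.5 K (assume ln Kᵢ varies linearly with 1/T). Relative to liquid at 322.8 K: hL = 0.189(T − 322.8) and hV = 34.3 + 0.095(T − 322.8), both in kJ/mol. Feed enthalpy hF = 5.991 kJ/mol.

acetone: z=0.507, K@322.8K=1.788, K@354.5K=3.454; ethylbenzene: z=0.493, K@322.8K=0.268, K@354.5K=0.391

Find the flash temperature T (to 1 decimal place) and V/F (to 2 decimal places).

T = 325.7 K, V/F = 0.16

Adiabatic flash: solve Rachford–Rice at each trial T, then check hF = ψ·hV(T) + (1−ψ)·hL(T).
  T = 322.8 K: K = (1.788, 0.268), RR gives ψ = 0.067, H_out = 2.298 kJ/mol
  T = 354.5 K: K = (3.454, 0.391), RR gives ψ = 0.632, H_out = 25.774 kJ/mol
  T = 338.6 K: K = (2.521, 0.326), RR gives ψ = 0.429, H_out = 17.049 kJ/mol
  T = 330.7 K: K = (2.132, 0.296), RR gives ψ = 0.285, H_out = 11.059 kJ/mol
  T = 326.8 K: K = (1.957, 0.282), RR gives ψ = 0.191, H_out = 7.235 kJ/mol
  T = 324.8 K: K = (1.871, 0.275), RR gives ψ = 0.133, H_out = 4.926 kJ/mol
Linear interpolation between T = 324.8 (H_out = 4.926) and T = 326.8 (H_out = 7.235) on hF = 5.991 gives T ≈ 325.7 K, at which ψ = 0.16.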